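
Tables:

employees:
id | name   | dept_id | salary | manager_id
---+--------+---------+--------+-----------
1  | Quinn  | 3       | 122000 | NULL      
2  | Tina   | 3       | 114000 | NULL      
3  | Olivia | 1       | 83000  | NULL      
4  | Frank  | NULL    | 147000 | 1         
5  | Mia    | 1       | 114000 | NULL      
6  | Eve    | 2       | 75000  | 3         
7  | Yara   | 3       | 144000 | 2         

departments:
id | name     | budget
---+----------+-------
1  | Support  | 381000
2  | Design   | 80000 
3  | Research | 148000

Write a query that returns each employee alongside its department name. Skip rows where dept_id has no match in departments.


INNER JOIN keeps only employees rows whose dept_id matches an id in departments. Walk through each employee:
  - employee 1 (Quinn): dept_id=3 -> matches Research
  - employee 2 (Tina): dept_id=3 -> matches Research
  - employee 3 (Olivia): dept_id=1 -> matches Support
  - employee 4 (Frank): dept_id=NULL, no match -> dropped
  - employee 5 (Mia): dept_id=1 -> matches Support
  - employee 6 (Eve): dept_id=2 -> matches Design
  - employee 7 (Yara): dept_id=3 -> matches Research
So 1 of 7 rows is dropped.

SQL:
SELECT a.name, b.name AS department
FROM employees a
INNER JOIN departments b ON a.dept_id = b.id

Result:
name   | department
-------+-----------
Quinn  | Research  
Tina   | Research  
Olivia | Support   
Mia    | Support   
Eve    | Design    
Yara   | Research  


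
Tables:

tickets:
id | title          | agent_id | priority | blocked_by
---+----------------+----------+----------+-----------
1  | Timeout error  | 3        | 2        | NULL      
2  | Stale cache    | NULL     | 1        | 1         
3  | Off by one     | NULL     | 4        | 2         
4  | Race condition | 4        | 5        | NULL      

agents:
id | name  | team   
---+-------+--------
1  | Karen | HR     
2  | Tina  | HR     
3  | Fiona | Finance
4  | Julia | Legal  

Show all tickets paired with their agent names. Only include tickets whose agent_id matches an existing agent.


INNER JOIN keeps only tickets rows whose agent_id matches an id in agents. Walk through each ticket:
  - ticket 1 (Timeout error): agent_id=3 -> matches Fiona
  - ticket 2 (Stale cache): agent_id=NULL, no match -> dropped
  - ticket 3 (Off by one): agent_id=NULL, no match -> dropped
  - ticket 4 (Race condition): agent_id=4 -> matches Julia
So 2 of 4 rows are dropped.

SQL:
SELECT a.title, b.name AS agent
FROM tickets a
INNER JOIN agents b ON a.agent_id = b.id

Result:
title          | agent
---------------+------
Timeout error  | Fiona
Race condition | Julia


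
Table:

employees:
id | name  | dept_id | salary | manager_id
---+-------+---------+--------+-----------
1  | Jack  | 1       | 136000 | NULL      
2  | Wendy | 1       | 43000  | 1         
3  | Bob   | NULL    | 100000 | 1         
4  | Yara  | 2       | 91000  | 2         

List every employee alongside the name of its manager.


This is a self-join: employees is joined to a second copy of itself, matching each row's manager_id to another row's id. Use LEFT JOIN so rows with manager_id=NULL are kept.
  - employee 1 (Jack): manager_id=NULL -> NULL
  - employee 2 (Wendy): manager_id=1 -> Jack
  - employee 3 (Bob): manager_id=1 -> Jack
  - employee 4 (Yara): manager_id=2 -> Wendy

SQL:
SELECT a.name AS item, b.name AS manager
FROM employees a
LEFT JOIN employees b ON a.manager_id = b.id

Result:
item  | manager
------+--------
Jack  | NULL   
Wendy | Jack   
Bob   | Jack   
Yara  | Wendy  


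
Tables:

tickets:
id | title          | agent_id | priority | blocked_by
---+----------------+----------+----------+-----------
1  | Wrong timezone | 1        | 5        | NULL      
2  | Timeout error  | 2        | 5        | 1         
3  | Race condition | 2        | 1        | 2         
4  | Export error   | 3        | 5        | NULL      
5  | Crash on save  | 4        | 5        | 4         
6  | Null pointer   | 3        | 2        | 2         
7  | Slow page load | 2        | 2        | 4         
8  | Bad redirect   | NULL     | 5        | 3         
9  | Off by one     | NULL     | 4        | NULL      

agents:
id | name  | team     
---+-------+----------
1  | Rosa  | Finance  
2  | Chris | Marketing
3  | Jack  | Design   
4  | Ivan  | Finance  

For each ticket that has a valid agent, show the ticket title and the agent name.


INNER JOIN keeps only tickets rows whose agent_id matches an id in agents. Walk through each ticket:
  - ticket 1 (Wrong timezone): agent_id=1 -> matches Rosa
  - ticket 2 (Timeout error): agent_id=2 -> matches Chris
  - ticket 3 (Race condition): agent_id=2 -> matches Chris
  - ticket 4 (Export error): agent_id=3 -> matches Jack
  - ticket 5 (Crash on save): agent_id=4 -> matches Ivan
  - ticket 6 (Null pointer): agent_id=3 -> matches Jack
  - ticket 7 (Slow page load): agent_id=2 -> matches Chris
  - ticket 8 (Bad redirect): agent_id=NULL, no match -> dropped
  - ticket 9 (Off by one): agent_id=NULL, no match -> dropped
So 2 of 9 rows are dropped.

SQL:
SELECT a.title, b.name AS agent
FROM tickets a
INNER JOIN agents b ON a.agent_id = b.id

Result:
title          | agent
---------------+------
Wrong timezone | Rosa 
Timeout error  | Chris
Race condition | Chris
Export error   | Jack 
Crash on save  | Ivan 
Null pointer   | Jack 
Slow page load | Chris


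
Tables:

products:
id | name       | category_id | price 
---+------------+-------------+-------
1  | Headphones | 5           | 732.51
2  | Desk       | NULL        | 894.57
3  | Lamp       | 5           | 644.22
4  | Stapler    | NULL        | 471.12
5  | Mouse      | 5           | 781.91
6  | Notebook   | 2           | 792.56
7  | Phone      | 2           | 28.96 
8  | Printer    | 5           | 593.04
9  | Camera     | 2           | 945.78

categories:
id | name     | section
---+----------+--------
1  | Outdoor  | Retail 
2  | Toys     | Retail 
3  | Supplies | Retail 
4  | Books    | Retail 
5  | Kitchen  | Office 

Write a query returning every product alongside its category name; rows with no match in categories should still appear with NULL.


LEFT JOIN keeps every row from products (the left table); where category_id has no match in categories, the category columns become NULL. Walk through each product:
  - product 1 (Headphones): category_id=5 -> matches Kitchen
  - product 2 (Desk): category_id=NULL, no match -> kept with NULL
  - product 3 (Lamp): category_id=5 -> matches Kitchen
  - product 4 (Stapler): category_id=NULL, no match -> kept with NULL
  - product 5 (Mouse): category_id=5 -> matches Kitchen
  - product 6 (Notebook): category_id=2 -> matches Toys
  - product 7 (Phone): category_id=2 -> matches Toys
  - product 8 (Printer): category_id=5 -> matches Kitchen
  - product 9 (Camera): category_id=2 -> matches Toys
All 9 rows appear; 2 have NULL category.

SQL:
SELECT a.name, b.name AS category
FROM products a
LEFT JOIN categories b ON a.category_id = b.id

Result:
name       | category
-----------+---------
Headphones | Kitchen 
Desk       | NULL    
Lamp       | Kitchen 
Stapler    | NULL    
Mouse      | Kitchen 
Notebook   | Toys    
Phone      | Toys    
Printer    | Kitchen 
Camera     | Toys    


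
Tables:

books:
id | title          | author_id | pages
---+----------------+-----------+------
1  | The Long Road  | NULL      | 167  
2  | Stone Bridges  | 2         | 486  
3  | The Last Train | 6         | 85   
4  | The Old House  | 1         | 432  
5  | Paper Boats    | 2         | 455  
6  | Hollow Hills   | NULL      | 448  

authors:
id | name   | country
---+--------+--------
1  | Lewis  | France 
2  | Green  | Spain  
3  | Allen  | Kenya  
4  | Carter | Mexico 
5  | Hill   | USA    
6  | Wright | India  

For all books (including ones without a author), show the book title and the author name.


LEFT JOIN keeps every row from books (the left table); where author_id has no match in authors, the author columns become NULL. Walk through each book:
  - book 1 (The Long Road): author_id=NULL, no match -> kept with NULL
  - book 2 (Stone Bridges): author_id=2 -> matches Green
  - book 3 (The Last Train): author_id=6 -> matches Wright
  - book 4 (The Old House): author_id=1 -> matches Lewis
  - book 5 (Paper Boats): author_id=2 -> matches Green
  - book 6 (Hollow Hills): author_id=NULL, no match -> kept with NULL
All 6 rows appear; 2 have NULL author.

SQL:
SELECT a.title, b.name AS author
FROM books a
LEFT JOIN authors b ON a.author_id = b.id

Result:
title          | author
---------------+-------
The Long Road  | NULL  
Stone Bridges  | Green 
The Last Train | Wright
The Old House  | Lewis 
Paper Boats    | Green 
Hollow Hills   | NULL  


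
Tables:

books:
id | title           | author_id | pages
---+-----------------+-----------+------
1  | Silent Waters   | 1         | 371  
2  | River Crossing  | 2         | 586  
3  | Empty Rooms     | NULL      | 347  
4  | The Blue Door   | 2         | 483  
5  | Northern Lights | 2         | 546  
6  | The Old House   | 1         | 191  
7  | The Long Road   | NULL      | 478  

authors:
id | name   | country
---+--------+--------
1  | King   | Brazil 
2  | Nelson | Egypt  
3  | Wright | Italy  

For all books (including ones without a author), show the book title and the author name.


LEFT JOIN keeps every row from books (the left table); where author_id has no match in authors, the author columns become NULL. Walk through each book:
  - book 1 (Silent Waters): author_id=1 -> matches King
  - book 2 (River Crossing): author_id=2 -> matches Nelson
  - book 3 (Empty Rooms): author_id=NULL, no match -> kept with NULL
  - book 4 (The Blue Door): author_id=2 -> matches Nelson
  - book 5 (Northern Lights): author_id=2 -> matches Nelson
  - book 6 (The Old House): author_id=1 -> matches King
  - book 7 (The Long Road): author_id=NULL, no match -> kept with NULL
All 7 rows appear; 2 have NULL author.

SQL:
SELECT a.title, b.name AS author
FROM books a
LEFT JOIN authors b ON a.author_id = b.id

Result:
title           | author
----------------+-------
Silent Waters   | King  
River Crossing  | Nelson
Empty Rooms     | NULL  
The Blue Door   | Nelson
Northern Lights | Nelson
The Old House   | King  
The Long Road   | NULL  


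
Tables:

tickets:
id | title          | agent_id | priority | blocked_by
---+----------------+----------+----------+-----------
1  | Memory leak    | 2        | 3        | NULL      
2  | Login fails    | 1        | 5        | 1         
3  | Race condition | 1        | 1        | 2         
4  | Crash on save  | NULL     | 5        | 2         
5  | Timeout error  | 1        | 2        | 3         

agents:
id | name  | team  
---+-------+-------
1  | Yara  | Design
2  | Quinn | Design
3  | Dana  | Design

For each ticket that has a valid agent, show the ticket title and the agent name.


INNER JOIN keeps only tickets rows whose agent_id matches an id in agents. Walk through each ticket:
  - ticket 1 (Memory leak): agent_id=2 -> matches Quinn
  - ticket 2 (Login fails): agent_id=1 -> matches Yara
  - ticket 3 (Race condition): agent_id=1 -> matches Yara
  - ticket 4 (Crash on save): agent_id=NULL, no match -> dropped
  - ticket 5 (Timeout error): agent_id=1 -> matches Yara
So 1 of 5 rows is dropped.

SQL:
SELECT a.title, b.name AS agent
FROM tickets a
INNER JOIN agents b ON a.agent_id = b.id

Result:
title          | agent
---------------+------
Memory leak    | Quinn
Login fails    | Yara 
Race condition | Yara 
Timeout error  | Yara 


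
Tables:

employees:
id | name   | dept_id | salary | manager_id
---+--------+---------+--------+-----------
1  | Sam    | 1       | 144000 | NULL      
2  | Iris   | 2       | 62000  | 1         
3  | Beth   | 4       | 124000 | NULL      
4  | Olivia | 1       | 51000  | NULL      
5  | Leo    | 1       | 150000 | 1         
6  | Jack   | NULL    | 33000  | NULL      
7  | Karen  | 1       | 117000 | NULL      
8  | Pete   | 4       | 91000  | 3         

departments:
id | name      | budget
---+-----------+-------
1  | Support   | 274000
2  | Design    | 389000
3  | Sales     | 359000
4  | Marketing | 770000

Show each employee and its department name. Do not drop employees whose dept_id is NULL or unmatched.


LEFT JOIN keeps every row from employees (the left table); where dept_id has no match in departments, the department columns become NULL. Walk through each employee:
  - employee 1 (Sam): dept_id=1 -> matches Support
  - employee 2 (Iris): dept_id=2 -> matches Design
  - employee 3 (Beth): dept_id=4 -> matches Marketing
  - employee 4 (Olivia): dept_id=1 -> matches Support
  - employee 5 (Leo): dept_id=1 -> matches Support
  - employee 6 (Jack): dept_id=NULL, no match -> kept with NULL
  - employee 7 (Karen): dept_id=1 -> matches Support
  - employee 8 (Pete): dept_id=4 -> matches Marketing
All 8 rows appear; 1 has NULL department.

SQL:
SELECT a.name, b.name AS department
FROM employees a
LEFT JOIN departments b ON a.dept_id = b.id

Result:
name   | department
-------+-----------
Sam    | Support   
Iris   | Design    
Beth   | Marketing 
Olivia | Support   
Leo    | Support   
Jack   | NULL      
Karen  | Support   
Pete   | Marketing 


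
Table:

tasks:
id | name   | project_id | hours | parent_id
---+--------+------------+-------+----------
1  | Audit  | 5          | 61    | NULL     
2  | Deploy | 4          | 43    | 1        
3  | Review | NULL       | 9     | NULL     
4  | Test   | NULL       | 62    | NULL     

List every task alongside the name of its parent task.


This is a self-join: tasks is joined to a second copy of itself, matching each row's parent_id to another row's id. Use LEFT JOIN so rows with parent_id=NULL are kept.
  - task 1 (Audit): parent_id=NULL -> NULL
  - task 2 (Deploy): parent_id=1 -> Audit
  - task 3 (Review): parent_id=NULL -> NULL
  - task 4 (Test): parent_id=NULL -> NULL

SQL:
SELECT a.name AS item, b.name AS parent
FROM tasks a
LEFT JOIN tasks b ON a.parent_id = b.id

Result:
item   | parent
-------+-------
Audit  | NULL  
Deploy | Audit 
Review | NULL  
Test   | NULL  


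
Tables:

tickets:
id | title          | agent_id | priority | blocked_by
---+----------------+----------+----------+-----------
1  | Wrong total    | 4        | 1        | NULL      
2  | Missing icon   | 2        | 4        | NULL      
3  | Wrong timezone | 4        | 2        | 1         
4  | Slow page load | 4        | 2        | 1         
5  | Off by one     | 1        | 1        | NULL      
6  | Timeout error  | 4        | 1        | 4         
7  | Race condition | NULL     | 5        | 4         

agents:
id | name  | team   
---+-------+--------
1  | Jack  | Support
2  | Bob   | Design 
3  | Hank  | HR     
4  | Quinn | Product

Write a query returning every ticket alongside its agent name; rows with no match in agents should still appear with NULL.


LEFT JOIN keeps every row from tickets (the left table); where agent_id has no match in agents, the agent columns become NULL. Walk through each ticket:
  - ticket 1 (Wrong total): agent_id=4 -> matches Quinn
  - ticket 2 (Missing icon): agent_id=2 -> matches Bob
  - ticket 3 (Wrong timezone): agent_id=4 -> matches Quinn
  - ticket 4 (Slow page load): agent_id=4 -> matches Quinn
  - ticket 5 (Off by one): agent_id=1 -> matches Jack
  - ticket 6 (Timeout error): agent_id=4 -> matches Quinn
  - ticket 7 (Race condition): agent_id=NULL, no match -> kept with NULL
All 7 rows appear; 1 has NULL agent.

SQL:
SELECT a.title, b.name AS agent
FROM tickets a
LEFT JOIN agents b ON a.agent_id = b.id

Result:
title          | agent
---------------+------
Wrong total    | Quinn
Missing icon   | Bob  
Wrong timezone | Quinn
Slow page load | Quinn
Off by one     | Jack 
Timeout error  | Quinn
Race condition | NULL 


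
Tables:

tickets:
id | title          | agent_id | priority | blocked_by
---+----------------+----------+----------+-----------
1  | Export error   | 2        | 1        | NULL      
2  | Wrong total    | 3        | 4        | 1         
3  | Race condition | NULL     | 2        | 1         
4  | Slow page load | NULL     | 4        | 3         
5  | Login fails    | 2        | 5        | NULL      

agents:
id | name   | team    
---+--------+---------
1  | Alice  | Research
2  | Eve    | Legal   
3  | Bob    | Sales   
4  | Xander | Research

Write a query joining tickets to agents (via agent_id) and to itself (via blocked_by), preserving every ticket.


Two LEFT JOINs from the same base table tickets: one to agents via agent_id, one to tickets itself via blocked_by. Both are LEFT so every ticket is preserved.
Match against agents:
  - ticket 1 (Export error): agent_id=2 -> matches Eve
  - ticket 2 (Wrong total): agent_id=3 -> matches Bob
  - ticket 3 (Race condition): agent_id=NULL, no match -> kept with NULL
  - ticket 4 (Slow page load): agent_id=NULL, no match -> kept with NULL
  - ticket 5 (Login fails): agent_id=2 -> matches Eve
Match against tickets (self):
  - ticket 1 (Export error): blocked_by=NULL -> NULL
  - ticket 2 (Wrong total): blocked_by=1 -> Export error
  - ticket 3 (Race condition): blocked_by=1 -> Export error
  - ticket 4 (Slow page load): blocked_by=3 -> Race condition
  - ticket 5 (Login fails): blocked_by=NULL -> NULL

SQL:
SELECT a.title, b.name AS agent, c.title AS blocked_by
FROM tickets a
LEFT JOIN agents b ON a.agent_id = b.id
LEFT JOIN tickets c ON a.blocked_by = c.id

Result:
title          | agent | blocked_by    
---------------+-------+---------------
Export error   | Eve   | NULL          
Wrong total    | Bob   | Export error  
Race condition | NULL  | Export error  
Slow page load | NULL  | Race condition
Login fails    | Eve   | NULL          


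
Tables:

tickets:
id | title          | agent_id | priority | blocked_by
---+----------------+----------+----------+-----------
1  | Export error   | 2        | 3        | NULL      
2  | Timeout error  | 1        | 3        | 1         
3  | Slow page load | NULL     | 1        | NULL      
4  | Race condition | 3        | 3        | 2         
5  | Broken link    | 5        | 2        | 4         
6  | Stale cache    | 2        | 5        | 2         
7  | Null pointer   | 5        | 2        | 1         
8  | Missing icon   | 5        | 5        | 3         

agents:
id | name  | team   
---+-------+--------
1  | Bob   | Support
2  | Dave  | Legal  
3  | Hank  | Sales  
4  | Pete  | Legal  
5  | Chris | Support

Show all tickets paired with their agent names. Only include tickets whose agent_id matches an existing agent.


INNER JOIN keeps only tickets rows whose agent_id matches an id in agents. Walk through each ticket:
  - ticket 1 (Export error): agent_id=2 -> matches Dave
  - ticket 2 (Timeout error): agent_id=1 -> matches Bob
  - ticket 3 (Slow page load): agent_id=NULL, no match -> dropped
  - ticket 4 (Race condition): agent_id=3 -> matches Hank
  - ticket 5 (Broken link): agent_id=5 -> matches Chris
  - ticket 6 (Stale cache): agent_id=2 -> matches Dave
  - ticket 7 (Null pointer): agent_id=5 -> matches Chris
  - ticket 8 (Missing icon): agent_id=5 -> matches Chris
So 1 of 8 rows is dropped.

SQL:
SELECT a.title, b.name AS agent
FROM tickets a
INNER JOIN agents b ON a.agent_id = b.id

Result:
title          | agent
---------------+------
Export error   | Dave 
Timeout error  | Bob  
Race condition | Hank 
Broken link    | Chris
Stale cache    | Dave 
Null pointer   | Chris
Missing icon   | Chris


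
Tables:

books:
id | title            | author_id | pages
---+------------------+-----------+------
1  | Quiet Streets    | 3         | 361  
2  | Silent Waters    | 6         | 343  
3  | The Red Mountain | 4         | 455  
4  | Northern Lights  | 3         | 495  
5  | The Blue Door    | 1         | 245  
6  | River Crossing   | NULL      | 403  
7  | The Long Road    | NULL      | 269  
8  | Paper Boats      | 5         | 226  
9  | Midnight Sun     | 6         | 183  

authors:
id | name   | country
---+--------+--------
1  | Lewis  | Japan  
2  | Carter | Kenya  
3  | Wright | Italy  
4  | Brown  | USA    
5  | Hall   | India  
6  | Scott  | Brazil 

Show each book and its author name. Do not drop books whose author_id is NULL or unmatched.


LEFT JOIN keeps every row from books (the left table); where author_id has no match in authors, the author columns become NULL. Walk through each book:
  - book 1 (Quiet Streets): author_id=3 -> matches Wright
  - book 2 (Silent Waters): author_id=6 -> matches Scott
  - book 3 (The Red Mountain): author_id=4 -> matches Brown
  - book 4 (Northern Lights): author_id=3 -> matches Wright
  - book 5 (The Blue Door): author_id=1 -> matches Lewis
  - book 6 (River Crossing): author_id=NULL, no match -> kept with NULL
  - book 7 (The Long Road): author_id=NULL, no match -> kept with NULL
  - book 8 (Paper Boats): author_id=5 -> matches Hall
  - book 9 (Midnight Sun): author_id=6 -> matches Scott
All 9 rows appear; 2 have NULL author.

SQL:
SELECT a.title, b.name AS author
FROM books a
LEFT JOIN authors b ON a.author_id = b.id

Result:
title            | author
-----------------+-------
Quiet Streets    | Wright
Silent Waters    | Scott 
The Red Mountain | Brown 
Northern Lights  | Wright
The Blue Door    | Lewis 
River Crossing   | NULL  
The Long Road    | NULL  
Paper Boats      | Hall  
Midnight Sun     | Scott 


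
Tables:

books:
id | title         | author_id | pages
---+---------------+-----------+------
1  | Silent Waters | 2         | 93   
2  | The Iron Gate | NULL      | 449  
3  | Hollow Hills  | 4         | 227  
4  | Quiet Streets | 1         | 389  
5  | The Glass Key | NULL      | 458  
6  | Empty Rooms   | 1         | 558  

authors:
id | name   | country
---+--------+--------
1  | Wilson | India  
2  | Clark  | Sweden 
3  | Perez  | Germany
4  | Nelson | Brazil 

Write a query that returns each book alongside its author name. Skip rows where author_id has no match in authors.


INNER JOIN keeps only books rows whose author_id matches an id in authors. Walk through each book:
  - book 1 (Silent Waters): author_id=2 -> matches Clark
  - book 2 (The Iron Gate): author_id=NULL, no match -> dropped
  - book 3 (Hollow Hills): author_id=4 -> matches Nelson
  - book 4 (Quiet Streets): author_id=1 -> matches Wilson
  - book 5 (The Glass Key): author_id=NULL, no match -> dropped
  - book 6 (Empty Rooms): author_id=1 -> matches Wilson
So 2 of 6 rows are dropped.

SQL:
SELECT a.title, b.name AS author
FROM books a
INNER JOIN authors b ON a.author_id = b.id

Result:
title         | author
--------------+-------
Silent Waters | Clark 
Hollow Hills  | Nelson
Quiet Streets | Wilson
Empty Rooms   | Wilson


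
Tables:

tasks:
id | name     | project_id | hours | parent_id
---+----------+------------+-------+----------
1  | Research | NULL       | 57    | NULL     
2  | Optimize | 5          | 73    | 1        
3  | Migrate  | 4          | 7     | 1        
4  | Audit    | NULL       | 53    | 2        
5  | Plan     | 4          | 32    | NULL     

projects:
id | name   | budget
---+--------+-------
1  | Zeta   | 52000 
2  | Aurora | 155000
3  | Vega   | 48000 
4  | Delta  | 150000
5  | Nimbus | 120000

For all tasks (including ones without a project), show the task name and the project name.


LEFT JOIN keeps every row from tasks (the left table); where project_id has no match in projects, the project columns become NULL. Walk through each task:
  - task 1 (Research): project_id=NULL, no match -> kept with NULL
  - task 2 (Optimize): project_id=5 -> matches Nimbus
  - task 3 (Migrate): project_id=4 -> matches Delta
  - task 4 (Audit): project_id=NULL, no match -> kept with NULL
  - task 5 (Plan): project_id=4 -> matches Delta
All 5 rows appear; 2 have NULL project.

SQL:
SELECT a.name, b.name AS project
FROM tasks a
LEFT JOIN projects b ON a.project_id = b.id

Result:
name     | project
---------+--------
Research | NULL   
Optimize | Nimbus 
Migrate  | Delta  
Audit    | NULL   
Plan     | Delta  


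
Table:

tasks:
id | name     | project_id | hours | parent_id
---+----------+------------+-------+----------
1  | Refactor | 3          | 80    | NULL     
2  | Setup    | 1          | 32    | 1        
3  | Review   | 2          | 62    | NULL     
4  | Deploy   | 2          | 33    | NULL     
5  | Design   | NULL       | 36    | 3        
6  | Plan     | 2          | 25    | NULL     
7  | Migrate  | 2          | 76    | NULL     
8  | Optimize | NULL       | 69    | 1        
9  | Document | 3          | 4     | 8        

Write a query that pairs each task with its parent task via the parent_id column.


This is a self-join: tasks is joined to a second copy of itself, matching each row's parent_id to another row's id. Use LEFT JOIN so rows with parent_id=NULL are kept.
  - task 1 (Refactor): parent_id=NULL -> NULL
  - task 2 (Setup): parent_id=1 -> Refactor
  - task 3 (Review): parent_id=NULL -> NULL
  - task 4 (Deploy): parent_id=NULL -> NULL
  - task 5 (Design): parent_id=3 -> Review
  - task 6 (Plan): parent_id=NULL -> NULL
  - task 7 (Migrate): parent_id=NULL -> NULL
  - task 8 (Optimize): parent_id=1 -> Refactor
  - task 9 (Document): parent_id=8 -> Optimize

SQL:
SELECT a.name AS item, b.name AS parent
FROM tasks a
LEFT JOIN tasks b ON a.parent_id = b.id

Result:
item     | parent  
---------+---------
Refactor | NULL    
Setup    | Refactor
Review   | NULL    
Deploy   | NULL    
Design   | Review  
Plan     | NULL    
Migrate  | NULL    
Optimize | Refactor
Document | Optimize


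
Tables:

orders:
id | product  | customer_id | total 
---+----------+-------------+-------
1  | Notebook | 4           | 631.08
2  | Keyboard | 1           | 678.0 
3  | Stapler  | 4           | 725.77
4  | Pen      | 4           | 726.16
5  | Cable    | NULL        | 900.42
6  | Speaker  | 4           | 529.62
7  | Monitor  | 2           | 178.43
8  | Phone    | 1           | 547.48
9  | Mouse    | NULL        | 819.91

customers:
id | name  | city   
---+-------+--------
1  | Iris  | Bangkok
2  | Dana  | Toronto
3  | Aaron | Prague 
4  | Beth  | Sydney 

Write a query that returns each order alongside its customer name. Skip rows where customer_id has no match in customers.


INNER JOIN keeps only orders rows whose customer_id matches an id in customers. Walk through each order:
  - order 1 (Notebook): customer_id=4 -> matches Beth
  - order 2 (Keyboard): customer_id=1 -> matches Iris
  - order 3 (Stapler): customer_id=4 -> matches Beth
  - order 4 (Pen): customer_id=4 -> matches Beth
  - order 5 (Cable): customer_id=NULL, no match -> dropped
  - order 6 (Speaker): customer_id=4 -> matches Beth
  - order 7 (Monitor): customer_id=2 -> matches Dana
  - order 8 (Phone): customer_id=1 -> matches Iris
  - order 9 (Mouse): customer_id=NULL, no match -> dropped
So 2 of 9 rows are dropped.

SQL:
SELECT a.product, b.name AS customer
FROM orders a
INNER JOIN customers b ON a.customer_id = b.id

Result:
product  | customer
---------+---------
Notebook | Beth    
Keyboard | Iris    
Stapler  | Beth    
Pen      | Beth    
Speaker  | Beth    
Monitor  | Dana    
Phone    | Iris    


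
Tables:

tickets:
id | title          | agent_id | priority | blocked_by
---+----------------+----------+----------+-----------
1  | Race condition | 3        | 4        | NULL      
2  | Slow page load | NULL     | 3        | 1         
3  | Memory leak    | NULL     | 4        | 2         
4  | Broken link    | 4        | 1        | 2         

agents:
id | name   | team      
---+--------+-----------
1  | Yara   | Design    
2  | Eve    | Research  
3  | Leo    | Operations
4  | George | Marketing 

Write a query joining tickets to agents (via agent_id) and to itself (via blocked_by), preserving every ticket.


Two LEFT JOINs from the same base table tickets: one to agents via agent_id, one to tickets itself via blocked_by. Both are LEFT so every ticket is preserved.
Match against agents:
  - ticket 1 (Race condition): agent_id=3 -> matches Leo
  - ticket 2 (Slow page load): agent_id=NULL, no match -> kept with NULL
  - ticket 3 (Memory leak): agent_id=NULL, no match -> kept with NULL
  - ticket 4 (Broken link): agent_id=4 -> matches George
Match against tickets (self):
  - ticket 1 (Race condition): blocked_by=NULL -> NULL
  - ticket 2 (Slow page load): blocked_by=1 -> Race condition
  - ticket 3 (Memory leak): blocked_by=2 -> Slow page load
  - ticket 4 (Broken link): blocked_by=2 -> Slow page load

SQL:
SELECT a.title, b.name AS agent, c.title AS blocked_by
FROM tickets a
LEFT JOIN agents b ON a.agent_id = b.id
LEFT JOIN tickets c ON a.blocked_by = c.id

Result:
title          | agent  | blocked_by    
---------------+--------+---------------
Race condition | Leo    | NULL          
Slow page load | NULL   | Race condition
Memory leak    | NULL   | Slow page load
Broken link    | George | Slow page load


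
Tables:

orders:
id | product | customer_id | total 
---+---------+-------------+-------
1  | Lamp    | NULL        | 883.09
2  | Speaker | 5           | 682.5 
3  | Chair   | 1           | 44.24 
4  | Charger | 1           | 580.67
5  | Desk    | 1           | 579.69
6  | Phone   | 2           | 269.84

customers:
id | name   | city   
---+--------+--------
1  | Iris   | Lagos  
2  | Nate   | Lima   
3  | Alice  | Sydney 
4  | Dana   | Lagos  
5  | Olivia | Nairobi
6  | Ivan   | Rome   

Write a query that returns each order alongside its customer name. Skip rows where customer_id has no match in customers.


INNER JOIN keeps only orders rows whose customer_id matches an id in customers. Walk through each order:
  - order 1 (Lamp): customer_id=NULL, no match -> dropped
  - order 2 (Speaker): customer_id=5 -> matches Olivia
  - order 3 (Chair): customer_id=1 -> matches Iris
  - order 4 (Charger): customer_id=1 -> matches Iris
  - order 5 (Desk): customer_id=1 -> matches Iris
  - order 6 (Phone): customer_id=2 -> matches Nate
So 1 of 6 rows is dropped.

SQL:
SELECT a.product, b.name AS customer
FROM orders a
INNER JOIN customers b ON a.customer_id = b.id

Result:
product | customer
--------+---------
Speaker | Olivia  
Chair   | Iris    
Charger | Iris    
Desk    | Iris    
Phone   | Nate    


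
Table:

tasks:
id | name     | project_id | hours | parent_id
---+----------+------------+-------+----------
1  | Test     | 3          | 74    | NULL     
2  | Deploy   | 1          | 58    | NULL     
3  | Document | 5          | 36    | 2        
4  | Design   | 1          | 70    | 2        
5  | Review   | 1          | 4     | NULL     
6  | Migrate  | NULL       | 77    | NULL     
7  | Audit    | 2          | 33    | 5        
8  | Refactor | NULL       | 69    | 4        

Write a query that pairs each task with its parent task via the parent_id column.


This is a self-join: tasks is joined to a second copy of itself, matching each row's parent_id to another row's id. Use LEFT JOIN so rows with parent_id=NULL are kept.
  - task 1 (Test): parent_id=NULL -> NULL
  - task 2 (Deploy): parent_id=NULL -> NULL
  - task 3 (Document): parent_id=2 -> Deploy
  - task 4 (Design): parent_id=2 -> Deploy
  - task 5 (Review): parent_id=NULL -> NULL
  - task 6 (Migrate): parent_id=NULL -> NULL
  - task 7 (Audit): parent_id=5 -> Review
  - task 8 (Refactor): parent_id=4 -> Design

SQL:
SELECT a.name AS item, b.name AS parent
FROM tasks a
LEFT JOIN tasks b ON a.parent_id = b.id

Result:
item     | parent
---------+-------
Test     | NULL  
Deploy   | NULL  
Document | Deploy
Design   | Deploy
Review   | NULL  
Migrate  | NULL  
Audit    | Review
Refactor | Design


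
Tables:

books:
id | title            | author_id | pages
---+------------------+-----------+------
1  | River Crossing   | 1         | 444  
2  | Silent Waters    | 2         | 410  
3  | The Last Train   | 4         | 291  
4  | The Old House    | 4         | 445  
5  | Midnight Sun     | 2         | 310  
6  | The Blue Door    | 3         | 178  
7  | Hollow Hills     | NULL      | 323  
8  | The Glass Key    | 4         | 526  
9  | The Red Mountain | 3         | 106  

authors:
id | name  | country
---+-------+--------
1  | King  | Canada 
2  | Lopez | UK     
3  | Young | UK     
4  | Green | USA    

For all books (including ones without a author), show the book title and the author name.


LEFT JOIN keeps every row from books (the left table); where author_id has no match in authors, the author columns become NULL. Walk through each book:
  - book 1 (River Crossing): author_id=1 -> matches King
  - book 2 (Silent Waters): author_id=2 -> matches Lopez
  - book 3 (The Last Train): author_id=4 -> matches Green
  - book 4 (The Old House): author_id=4 -> matches Green
  - book 5 (Midnight Sun): author_id=2 -> matches Lopez
  - book 6 (The Blue Door): author_id=3 -> matches Young
  - book 7 (Hollow Hills): author_id=NULL, no match -> kept with NULL
  - book 8 (The Glass Key): author_id=4 -> matches Green
  - book 9 (The Red Mountain): author_id=3 -> matches Young
All 9 rows appear; 1 has NULL author.

SQL:
SELECT a.title, b.name AS author
FROM books a
LEFT JOIN authors b ON a.author_id = b.id

Result:
title            | author
-----------------+-------
River Crossing   | King  
Silent Waters    | Lopez 
The Last Train   | Green 
The Old House    | Green 
Midnight Sun     | Lopez 
The Blue Door    | Young 
Hollow Hills     | NULL  
The Glass Key    | Green 
The Red Mountain | Young 


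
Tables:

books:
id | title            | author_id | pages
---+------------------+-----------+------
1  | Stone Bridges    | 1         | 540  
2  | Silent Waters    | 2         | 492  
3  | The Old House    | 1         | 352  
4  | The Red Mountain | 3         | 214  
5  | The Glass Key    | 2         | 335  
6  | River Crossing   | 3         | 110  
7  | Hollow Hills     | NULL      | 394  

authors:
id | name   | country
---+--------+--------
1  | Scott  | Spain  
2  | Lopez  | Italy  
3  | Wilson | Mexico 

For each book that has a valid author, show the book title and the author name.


INNER JOIN keeps only books rows whose author_id matches an id in authors. Walk through each book:
  - book 1 (Stone Bridges): author_id=1 -> matches Scott
  - book 2 (Silent Waters): author_id=2 -> matches Lopez
  - book 3 (The Old House): author_id=1 -> matches Scott
  - book 4 (The Red Mountain): author_id=3 -> matches Wilson
  - book 5 (The Glass Key): author_id=2 -> matches Lopez
  - book 6 (River Crossing): author_id=3 -> matches Wilson
  - book 7 (Hollow Hills): author_id=NULL, no match -> dropped
So 1 of 7 rows is dropped.

SQL:
SELECT a.title, b.name AS author
FROM books a
INNER JOIN authors b ON a.author_id = b.id

Result:
title            | author
-----------------+-------
Stone Bridges    | Scott 
Silent Waters    | Lopez 
The Old House    | Scott 
The Red Mountain | Wilson
The Glass Key    | Lopez 
River Crossing   | Wilson


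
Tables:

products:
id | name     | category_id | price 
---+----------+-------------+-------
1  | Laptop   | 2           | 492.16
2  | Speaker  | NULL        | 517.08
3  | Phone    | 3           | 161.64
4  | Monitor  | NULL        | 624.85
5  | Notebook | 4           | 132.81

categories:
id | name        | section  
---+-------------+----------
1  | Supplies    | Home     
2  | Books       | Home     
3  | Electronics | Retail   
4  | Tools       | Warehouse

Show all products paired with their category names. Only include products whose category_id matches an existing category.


INNER JOIN keeps only products rows whose category_id matches an id in categories. Walk through each product:
  - product 1 (Laptop): category_id=2 -> matches Books
  - product 2 (Speaker): category_id=NULL, no match -> dropped
  - product 3 (Phone): category_id=3 -> matches Electronics
  - product 4 (Monitor): category_id=NULL, no match -> dropped
  - product 5 (Notebook): category_id=4 -> matches Tools
So 2 of 5 rows are dropped.

SQL:
SELECT a.name, b.name AS category
FROM products a
INNER JOIN categories b ON a.category_id = b.id

Result:
name     | category   
---------+------------
Laptop   | Books      
Phone    | Electronics
Notebook | Tools      


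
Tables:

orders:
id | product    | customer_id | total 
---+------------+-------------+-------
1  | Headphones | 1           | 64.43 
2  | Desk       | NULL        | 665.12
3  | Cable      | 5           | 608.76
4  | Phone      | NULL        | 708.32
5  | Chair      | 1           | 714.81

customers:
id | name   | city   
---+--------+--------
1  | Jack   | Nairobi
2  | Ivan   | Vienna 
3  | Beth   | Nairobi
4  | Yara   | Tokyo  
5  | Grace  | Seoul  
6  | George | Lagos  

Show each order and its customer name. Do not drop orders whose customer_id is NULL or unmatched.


LEFT JOIN keeps every row from orders (the left table); where customer_id has no match in customers, the customer columns become NULL. Walk through each order:
  - order 1 (Headphones): customer_id=1 -> matches Jack
  - order 2 (Desk): customer_id=NULL, no match -> kept with NULL
  - order 3 (Cable): customer_id=5 -> matches Grace
  - order 4 (Phone): customer_id=NULL, no match -> kept with NULL
  - order 5 (Chair): customer_id=1 -> matches Jack
All 5 rows appear; 2 have NULL customer.

SQL:
SELECT a.product, b.name AS customer
FROM orders a
LEFT JOIN customers b ON a.customer_id = b.id

Result:
product    | customer
-----------+---------
Headphones | Jack    
Desk       | NULL    
Cable      | Grace   
Phone      | NULL    
Chair      | Jack    


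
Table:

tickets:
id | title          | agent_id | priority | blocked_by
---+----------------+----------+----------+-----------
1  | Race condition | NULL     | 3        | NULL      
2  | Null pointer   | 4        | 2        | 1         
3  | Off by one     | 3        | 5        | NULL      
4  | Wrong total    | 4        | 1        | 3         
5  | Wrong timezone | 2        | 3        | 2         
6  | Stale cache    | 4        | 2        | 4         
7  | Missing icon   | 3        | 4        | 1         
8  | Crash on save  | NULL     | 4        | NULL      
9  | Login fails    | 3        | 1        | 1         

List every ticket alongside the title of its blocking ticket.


This is a self-join: tickets is joined to a second copy of itself, matching each row's blocked_by to another row's id. Use LEFT JOIN so rows with blocked_by=NULL are kept.
  - ticket 1 (Race condition): blocked_by=NULL -> NULL
  - ticket 2 (Null pointer): blocked_by=1 -> Race condition
  - ticket 3 (Off by one): blocked_by=NULL -> NULL
  - ticket 4 (Wrong total): blocked_by=3 -> Off by one
  - ticket 5 (Wrong timezone): blocked_by=2 -> Null pointer
  - ticket 6 (Stale cache): blocked_by=4 -> Wrong total
  - ticket 7 (Missing icon): blocked_by=1 -> Race condition
  - ticket 8 (Crash on save): blocked_by=NULL -> NULL
  - ticket 9 (Login fails): blocked_by=1 -> Race condition

SQL:
SELECT a.title AS item, b.title AS blocked_by
FROM tickets a
LEFT JOIN tickets b ON a.blocked_by = b.id

Result:
item           | blocked_by    
---------------+---------------
Race condition | NULL          
Null pointer   | Race condition
Off by one     | NULL          
Wrong total    | Off by one    
Wrong timezone | Null pointer  
Stale cache    | Wrong total   
Missing icon   | Race condition
Crash on save  | NULL          
Login fails    | Race condition


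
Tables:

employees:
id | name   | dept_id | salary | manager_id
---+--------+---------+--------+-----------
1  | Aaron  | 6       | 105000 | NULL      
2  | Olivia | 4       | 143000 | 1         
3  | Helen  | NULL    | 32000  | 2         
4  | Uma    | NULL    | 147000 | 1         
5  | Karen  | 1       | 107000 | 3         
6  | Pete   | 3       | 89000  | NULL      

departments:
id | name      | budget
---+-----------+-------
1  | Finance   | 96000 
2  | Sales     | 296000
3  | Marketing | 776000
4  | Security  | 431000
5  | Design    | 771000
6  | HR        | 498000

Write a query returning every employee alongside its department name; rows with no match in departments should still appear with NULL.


LEFT JOIN keeps every row from employees (the left table); where dept_id has no match in departments, the department columns become NULL. Walk through each employee:
  - employee 1 (Aaron): dept_id=6 -> matches HR
  - employee 2 (Olivia): dept_id=4 -> matches Security
  - employee 3 (Helen): dept_id=NULL, no match -> kept with NULL
  - employee 4 (Uma): dept_id=NULL, no match -> kept with NULL
  - employee 5 (Karen): dept_id=1 -> matches Finance
  - employee 6 (Pete): dept_id=3 -> matches Marketing
All 6 rows appear; 2 have NULL department.

SQL:
SELECT a.name, b.name AS department
FROM employees a
LEFT JOIN departments b ON a.dept_id = b.id

Result:
name   | department
-------+-----------
Aaron  | HR        
Olivia | Security  
Helen  | NULL      
Uma    | NULL      
Karen  | Finance   
Pete   | Marketing 
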